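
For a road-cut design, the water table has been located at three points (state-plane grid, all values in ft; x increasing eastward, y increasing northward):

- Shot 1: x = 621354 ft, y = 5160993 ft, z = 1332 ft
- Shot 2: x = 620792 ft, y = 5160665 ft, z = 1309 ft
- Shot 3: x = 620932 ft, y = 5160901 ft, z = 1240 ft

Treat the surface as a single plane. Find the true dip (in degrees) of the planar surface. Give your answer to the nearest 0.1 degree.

Let the plane be z = a·x + b·y + c.
Shot 2−Shot 1: −562a − 328b = −23;  Shot 3−Shot 1: −422a − 92b = −92.
Solving gives a = 0.32360, b = −0.48434.
Gradient magnitude |∇z| = √(a² + b²) = √(0.10472 + 0.23458) = 0.58250.
True dip = arctan(0.58250) = 30.2°, dipping toward NNW (azimuth ≈ 326°).

30.2°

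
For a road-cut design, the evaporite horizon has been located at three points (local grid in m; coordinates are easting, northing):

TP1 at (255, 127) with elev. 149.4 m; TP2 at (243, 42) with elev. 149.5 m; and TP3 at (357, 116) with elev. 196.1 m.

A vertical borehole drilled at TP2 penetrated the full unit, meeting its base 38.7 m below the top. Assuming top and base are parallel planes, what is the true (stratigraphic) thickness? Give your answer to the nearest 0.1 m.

35.2 m

Two edge vectors: TP1→TP2 = (-12, -85, 0.1), TP1→TP3 = (102, -11, 46.7).
Normal n = (TP1→TP2) × (TP1→TP3) = (-3968.4, 570.6, 8802).
So ∂z/∂easting = −n_x/n_z = 0.45085 and ∂z/∂northing = −n_y/n_z = −0.06483.
|∇z| = √(a²+b²) = 0.45549, so dip δ = arctan(0.45549) = 24.49°.
True thickness = vertical thickness × cos δ = 38.7 × cos 24.49° = 35.2 m.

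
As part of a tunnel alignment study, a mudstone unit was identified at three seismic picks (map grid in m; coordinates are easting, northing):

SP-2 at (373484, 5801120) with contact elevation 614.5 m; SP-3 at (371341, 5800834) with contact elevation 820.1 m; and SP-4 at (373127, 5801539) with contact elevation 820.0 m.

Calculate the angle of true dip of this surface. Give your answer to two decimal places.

21.53°

Two edge vectors: SP-2→SP-3 = (-2143, -286, 205.6), SP-2→SP-4 = (-357, 419, 205.5).
Normal n = (SP-2→SP-3) × (SP-2→SP-4) = (-144919.4, 366987.3, -1000019).
So ∂z/∂easting = −n_x/n_z = −0.14492 and ∂z/∂northing = −n_y/n_z = 0.36698.
Gradient magnitude |∇z| = √(a² + b²) = √(0.02100 + 0.13467) = 0.39456.
True dip = arctan(0.39456) = 21.53°, dipping toward SSE (azimuth ≈ 158°).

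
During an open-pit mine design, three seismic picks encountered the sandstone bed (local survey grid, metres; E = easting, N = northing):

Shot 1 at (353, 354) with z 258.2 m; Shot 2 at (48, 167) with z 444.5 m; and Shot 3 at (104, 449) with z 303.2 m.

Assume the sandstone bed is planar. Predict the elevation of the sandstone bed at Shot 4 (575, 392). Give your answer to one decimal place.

165.0 m

Two edge vectors: Shot 1→Shot 2 = (-305, -187, 186.3), Shot 1→Shot 3 = (-249, 95, 45).
Normal n = (Shot 1→Shot 2) × (Shot 1→Shot 3) = (-26113.5, -32663.7, -75538).
So ∂z/∂E = −n_x/n_z = −0.34570 and ∂z/∂N = −n_y/n_z = −0.43241.
Intercept c from Shot 1: 258.2 + 122.03 + 153.07 = 533.31.
At (575, 392): z = −198.8 − 169.5 + 533.31 = 165.0 m.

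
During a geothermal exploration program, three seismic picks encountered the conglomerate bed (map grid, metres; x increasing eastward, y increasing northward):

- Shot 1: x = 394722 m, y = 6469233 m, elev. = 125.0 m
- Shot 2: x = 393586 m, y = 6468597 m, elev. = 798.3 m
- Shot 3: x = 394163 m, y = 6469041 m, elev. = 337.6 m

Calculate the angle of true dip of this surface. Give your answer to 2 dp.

Let the plane be z = a·x + b·y + c.
Shot 2−Shot 1: −1136a − 636b = 673.3;  Shot 3−Shot 1: −559a − 192b = 212.6.
Solving gives a = −0.04323, b = −0.98144.
Gradient magnitude |∇z| = √(a² + b²) = √(0.00187 + 0.96322) = 0.98239.
True dip = arctan(0.98239) = 44.49°, dipping toward N (azimuth ≈ 003°).

44.49°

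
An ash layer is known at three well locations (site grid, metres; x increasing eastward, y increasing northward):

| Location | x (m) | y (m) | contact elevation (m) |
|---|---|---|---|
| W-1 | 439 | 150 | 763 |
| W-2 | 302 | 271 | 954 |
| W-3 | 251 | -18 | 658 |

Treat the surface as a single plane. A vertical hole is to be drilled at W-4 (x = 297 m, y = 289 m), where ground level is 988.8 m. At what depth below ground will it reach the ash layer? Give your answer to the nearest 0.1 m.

Let the plane be z = a·x + b·y + c.
W-2−W-1: −137a + 121b = 191;  W-3−W-1: −188a − 168b = −105.
Solving gives a = −0.42354, b = 1.09896.
Then c = 763 − a·439 − b·150 = 784.09.
At (297, 289): z_contact = −125.79 + 317.60 + 784.09 = 975.90 m.
Depth below ground = 988.8 − 975.90 = 12.9 m.

12.9 m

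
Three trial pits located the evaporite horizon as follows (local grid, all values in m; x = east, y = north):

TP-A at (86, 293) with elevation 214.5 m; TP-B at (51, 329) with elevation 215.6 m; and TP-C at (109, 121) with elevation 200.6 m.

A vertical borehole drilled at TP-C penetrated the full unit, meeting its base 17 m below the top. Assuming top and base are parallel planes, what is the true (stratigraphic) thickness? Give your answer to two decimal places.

16.90 m

Two edge vectors: TP-A→TP-B = (-35, 36, 1.1), TP-A→TP-C = (23, -172, -13.9).
Normal n = (TP-A→TP-B) × (TP-A→TP-C) = (-311.2, -461.2, 5192).
So ∂z/∂x = −n_x/n_z = 0.05994 and ∂z/∂y = −n_y/n_z = 0.08883.
|∇z| = √(a²+b²) = 0.10716, so dip δ = arctan(0.10716) = 6.12°.
True thickness = vertical thickness × cos δ = 17 × cos 6.12° = 16.90 m.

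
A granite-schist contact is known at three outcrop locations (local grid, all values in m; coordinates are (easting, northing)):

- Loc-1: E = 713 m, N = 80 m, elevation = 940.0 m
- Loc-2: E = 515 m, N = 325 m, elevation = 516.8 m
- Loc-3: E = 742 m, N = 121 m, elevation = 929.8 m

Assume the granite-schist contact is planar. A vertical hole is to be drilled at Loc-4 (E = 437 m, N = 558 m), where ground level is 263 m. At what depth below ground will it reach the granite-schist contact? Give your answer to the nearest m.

41 m

Let the plane be z = a·E + b·N + c.
Loc-2−Loc-1: −198a + 245b = −423.2;  Loc-3−Loc-1: 29a + 41b = −10.2.
Solving gives a = 0.97564, b = −0.93887.
Then c = 940 − a·713 − b·80 = 319.48.
At (437, 558): z_contact = 426.4 − 523.9 + 319.48 = 221.9 m.
Depth below ground = 263 − 221.9 = 41 m.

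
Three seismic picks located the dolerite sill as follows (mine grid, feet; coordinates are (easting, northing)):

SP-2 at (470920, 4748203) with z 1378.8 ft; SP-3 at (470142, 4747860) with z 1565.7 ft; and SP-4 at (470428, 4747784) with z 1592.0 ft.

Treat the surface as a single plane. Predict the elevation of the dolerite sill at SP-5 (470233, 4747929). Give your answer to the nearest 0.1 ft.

1530.3 ft

Two edge vectors: SP-2→SP-3 = (-778, -343, 186.9), SP-2→SP-4 = (-492, -419, 213.2).
Normal n = (SP-2→SP-3) × (SP-2→SP-4) = (5183.5, 73914.8, 157226).
So ∂z/∂E = −n_x/n_z = −0.032968466 and ∂z/∂N = −n_y/n_z = −0.470118174.
Intercept c from SP-2: 1378.8 + 15525.51 + 2232216.52 = 2249120.83.
At (470233, 4747929): z = −15502.9 − 2232087.7 + 2249120.83 = 1530.3 ft.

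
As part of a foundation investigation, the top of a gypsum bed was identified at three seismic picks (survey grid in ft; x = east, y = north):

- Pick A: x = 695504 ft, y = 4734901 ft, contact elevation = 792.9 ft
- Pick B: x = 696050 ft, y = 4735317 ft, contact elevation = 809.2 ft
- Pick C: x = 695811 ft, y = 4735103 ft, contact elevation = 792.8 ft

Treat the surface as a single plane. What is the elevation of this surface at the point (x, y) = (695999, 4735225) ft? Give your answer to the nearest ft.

Let the plane be z = a·x + b·y + c.
Pick B−Pick A: 546a + 416b = 16.3;  Pick C−Pick A: 307a + 202b = −0.1.
Solving gives a = −0.19140069, b = 0.29039610.
Then c = 792.9 − a·695504 − b·4734901 = −1241083.92.
At (695999, 4735225): z = −133214.7 + 1375090.9 − 1241083.92 = 792.2 ft.

792 ft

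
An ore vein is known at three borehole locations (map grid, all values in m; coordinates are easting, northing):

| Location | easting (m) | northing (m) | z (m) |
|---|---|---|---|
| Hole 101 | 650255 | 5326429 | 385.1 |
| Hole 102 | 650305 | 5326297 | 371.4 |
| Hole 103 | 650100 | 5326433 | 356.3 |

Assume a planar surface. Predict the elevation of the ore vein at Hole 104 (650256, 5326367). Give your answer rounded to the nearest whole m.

Let the plane be z = a·easting + b·northing + c.
Hole 102−Hole 101: 50a − 132b = −13.7;  Hole 103−Hole 101: −155a + 4b = −28.8.
Solving gives a = 0.19034551, b = 0.17588845.
Then c = 385.1 − a·650255 − b·5326429 = −1060245.36.
At (650256, 5326367): z = 123773.3 + 936846.4 − 1060245.36 = 374.4 m.

374 m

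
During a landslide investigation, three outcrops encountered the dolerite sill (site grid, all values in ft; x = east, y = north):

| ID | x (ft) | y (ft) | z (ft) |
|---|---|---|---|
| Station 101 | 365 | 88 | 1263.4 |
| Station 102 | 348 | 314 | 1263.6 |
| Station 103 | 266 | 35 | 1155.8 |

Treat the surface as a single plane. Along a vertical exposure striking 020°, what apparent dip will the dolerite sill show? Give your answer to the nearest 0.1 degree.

Two edge vectors: Station 101→Station 102 = (-17, 226, 0.2), Station 101→Station 103 = (-99, -53, -107.6).
Normal n = (Station 101→Station 102) × (Station 101→Station 103) = (-24307, -1849, 23275).
So ∂z/∂x = −n_x/n_z = 1.04434 and ∂z/∂y = −n_y/n_z = 0.07944.
Unit vector along 020° is (sin 20°, cos 20°) = (0.3420, 0.9397).
Slope in that direction = a·(0.3420) + b·(0.9397) = 0.43184.
Apparent dip = arctan|0.43184| = 23.4° (true dip is 46.3°, so apparent ≤ true as expected).

23.4°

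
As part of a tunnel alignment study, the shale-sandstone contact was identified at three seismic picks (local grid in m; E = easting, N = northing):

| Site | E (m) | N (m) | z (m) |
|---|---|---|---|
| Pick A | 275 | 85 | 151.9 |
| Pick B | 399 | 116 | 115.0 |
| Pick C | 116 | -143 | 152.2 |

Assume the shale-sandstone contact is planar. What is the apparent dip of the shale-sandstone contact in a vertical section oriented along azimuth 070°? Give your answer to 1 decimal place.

Let the plane be z = a·E + b·N + c.
Pick B−Pick A: 124a + 31b = −36.9;  Pick C−Pick A: −159a − 228b = 0.3.
Solving gives a = −0.36002, b = 0.24975.
Unit vector along 070° is (sin 70°, cos 70°) = (0.9397, 0.3420).
Slope in that direction = a·(0.9397) + b·(0.3420) = −0.25289.
Apparent dip = arctan|0.25289| = 14.2° (true dip is 23.7°, so apparent ≤ true as expected).

14.2°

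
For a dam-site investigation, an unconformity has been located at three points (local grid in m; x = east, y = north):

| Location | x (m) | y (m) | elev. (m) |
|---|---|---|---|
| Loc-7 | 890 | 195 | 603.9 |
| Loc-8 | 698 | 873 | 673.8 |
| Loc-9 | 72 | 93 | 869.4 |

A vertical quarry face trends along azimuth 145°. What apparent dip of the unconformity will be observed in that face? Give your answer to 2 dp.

Two edge vectors: Loc-7→Loc-8 = (-192, 678, 69.9), Loc-7→Loc-9 = (-818, -102, 265.5).
Normal n = (Loc-7→Loc-8) × (Loc-7→Loc-9) = (187138.8, -6202.2, 574188).
So ∂z/∂x = −n_x/n_z = −0.32592 and ∂z/∂y = −n_y/n_z = 0.01080.
Unit vector along 145° is (sin 145°, cos 145°) = (0.5736, -0.8192).
Slope in that direction = a·(0.5736) + b·(-0.8192) = −0.19579.
Apparent dip = arctan|0.19579| = 11.08° (true dip is 18.1°, so apparent ≤ true as expected).

11.08°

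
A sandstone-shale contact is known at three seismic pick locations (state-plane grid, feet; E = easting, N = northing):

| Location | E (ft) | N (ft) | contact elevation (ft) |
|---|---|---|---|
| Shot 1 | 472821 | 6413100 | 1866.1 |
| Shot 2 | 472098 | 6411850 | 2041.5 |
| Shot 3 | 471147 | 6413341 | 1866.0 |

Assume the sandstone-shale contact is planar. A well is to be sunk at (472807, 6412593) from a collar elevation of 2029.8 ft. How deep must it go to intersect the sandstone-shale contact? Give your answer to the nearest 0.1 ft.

Two edge vectors: Shot 1→Shot 2 = (-723, -1250, 175.4), Shot 1→Shot 3 = (-1674, 241, -0.1).
Normal n = (Shot 1→Shot 2) × (Shot 1→Shot 3) = (-42146.4, -293691.9, -2266743).
So ∂z/∂E = −n_x/n_z = −0.018593374 and ∂z/∂N = −n_y/n_z = −0.129565593.
Intercept c from Shot 1: 1866.1 + 8791.34 + 830917.10 = 841574.54.
At (472807, 6412593): z_contact = −8791.08 − 830851.41 + 841574.54 = 1932.05 ft.
Depth below ground = 2029.8 − 1932.05 = 97.7 ft.

97.7 ft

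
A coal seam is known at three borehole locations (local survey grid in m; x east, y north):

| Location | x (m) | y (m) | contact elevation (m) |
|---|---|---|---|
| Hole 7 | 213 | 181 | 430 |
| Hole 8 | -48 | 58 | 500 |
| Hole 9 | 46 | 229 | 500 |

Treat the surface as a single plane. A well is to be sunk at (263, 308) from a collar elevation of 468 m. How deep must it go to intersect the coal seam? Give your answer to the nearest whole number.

Two edge vectors: Hole 7→Hole 8 = (-261, -123, 70), Hole 7→Hole 9 = (-167, 48, 70).
Normal n = (Hole 7→Hole 8) × (Hole 7→Hole 9) = (-11970, 6580, -33069).
So ∂z/∂x = −n_x/n_z = −0.36197 and ∂z/∂y = −n_y/n_z = 0.19898.
Intercept c from Hole 7: 430 + 77.10 − 36.01 = 471.08.
At (263, 308): z_contact = −95.2 + 61.3 + 471.08 = 437.2 m.
Depth below ground = 468 − 437.2 = 31 m.

31 m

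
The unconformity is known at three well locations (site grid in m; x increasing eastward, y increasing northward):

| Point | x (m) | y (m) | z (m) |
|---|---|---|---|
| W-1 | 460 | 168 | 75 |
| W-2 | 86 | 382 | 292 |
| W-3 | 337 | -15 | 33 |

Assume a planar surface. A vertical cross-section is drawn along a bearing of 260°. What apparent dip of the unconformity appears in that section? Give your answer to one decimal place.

Let the plane be z = a·x + b·y + c.
W-2−W-1: −374a + 214b = 217;  W-3−W-1: −123a − 183b = −42.
Solving gives a = −0.32421, b = 0.44742.
Unit vector along 260° is (sin 260°, cos 260°) = (-0.9848, -0.1736).
Slope in that direction = a·(-0.9848) + b·(-0.1736) = 0.24159.
Apparent dip = arctan|0.24159| = 13.6° (true dip is 28.9°, so apparent ≤ true as expected).

13.6°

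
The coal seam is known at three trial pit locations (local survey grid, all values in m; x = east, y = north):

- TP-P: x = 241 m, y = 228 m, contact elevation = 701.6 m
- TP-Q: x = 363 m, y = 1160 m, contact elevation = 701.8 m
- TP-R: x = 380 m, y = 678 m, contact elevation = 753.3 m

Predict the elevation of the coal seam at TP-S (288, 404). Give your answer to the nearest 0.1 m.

Let the plane be z = a·x + b·y + c.
TP-Q−TP-P: 122a + 932b = 0.2;  TP-R−TP-P: 139a + 450b = 51.7.
Solving gives a = 0.644282, b = −0.084123.
Then c = 701.6 − a·241 − b·228 = 565.51.
At (288, 404): z = 185.6 − 34.0 + 565.51 = 717.1 m.

717.1 m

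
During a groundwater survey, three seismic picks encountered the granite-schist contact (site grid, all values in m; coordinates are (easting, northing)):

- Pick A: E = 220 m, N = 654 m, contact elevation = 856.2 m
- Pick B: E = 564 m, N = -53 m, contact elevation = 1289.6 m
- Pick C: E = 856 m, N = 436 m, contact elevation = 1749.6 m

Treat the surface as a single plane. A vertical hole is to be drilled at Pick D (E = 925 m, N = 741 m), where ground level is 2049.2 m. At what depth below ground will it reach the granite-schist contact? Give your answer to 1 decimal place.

174.9 m

Let the plane be z = a·E + b·N + c.
Pick B−Pick A: 344a − 707b = 433.4;  Pick C−Pick A: 636a − 218b = 893.4.
Solving gives a = 1.43371, b = 0.08458.
Then c = 856.2 − a·220 − b·654 = 485.47.
At (925, 741): z_contact = 1326.18 + 62.67 + 485.47 = 1874.32 m.
Depth below ground = 2049.2 − 1874.32 = 174.9 m.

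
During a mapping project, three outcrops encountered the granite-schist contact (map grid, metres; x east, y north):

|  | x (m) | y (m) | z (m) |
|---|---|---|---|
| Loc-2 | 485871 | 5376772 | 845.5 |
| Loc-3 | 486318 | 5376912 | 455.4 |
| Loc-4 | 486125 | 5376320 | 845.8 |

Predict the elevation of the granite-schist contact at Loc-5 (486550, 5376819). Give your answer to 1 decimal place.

Let the plane be z = a·x + b·y + c.
Loc-3−Loc-2: 447a + 140b = −390.1;  Loc-4−Loc-2: 254a − 452b = 0.3.
Solving gives a = −0.741920170, b = −0.417583458.
Then c = 845.5 − a·485871 − b·5376772 = 2606574.04.
At (486550, 5376819): z = −360981.3 − 2245270.7 + 2606574.04 = 322.1 m.

322.1 m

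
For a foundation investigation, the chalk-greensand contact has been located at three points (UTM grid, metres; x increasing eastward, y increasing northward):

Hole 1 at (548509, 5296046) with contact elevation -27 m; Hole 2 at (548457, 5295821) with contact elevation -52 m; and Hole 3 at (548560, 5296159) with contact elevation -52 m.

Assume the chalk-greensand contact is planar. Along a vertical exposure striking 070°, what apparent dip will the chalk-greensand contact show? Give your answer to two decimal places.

51.58°

Let the plane be z = a·x + b·y + c.
Hole 2−Hole 1: −52a − 225b = −25;  Hole 3−Hole 1: 51a + 113b = −25.
Solving gives a = −1.50920, b = 0.45990.
Unit vector along 070° is (sin 70°, cos 70°) = (0.9397, 0.3420).
Slope in that direction = a·(0.9397) + b·(0.3420) = −1.26089.
Apparent dip = arctan|1.26089| = 51.58° (true dip is 57.6°, so apparent ≤ true as expected).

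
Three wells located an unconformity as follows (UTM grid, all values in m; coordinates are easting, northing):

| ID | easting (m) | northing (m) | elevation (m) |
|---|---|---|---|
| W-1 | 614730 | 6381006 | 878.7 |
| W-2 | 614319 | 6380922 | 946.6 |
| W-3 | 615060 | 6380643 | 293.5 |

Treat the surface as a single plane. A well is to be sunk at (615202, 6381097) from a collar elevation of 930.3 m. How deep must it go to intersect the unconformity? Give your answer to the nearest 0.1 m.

136.3 m

Let the plane be z = a·easting + b·northing + c.
W-2−W-1: −411a − 84b = 67.9;  W-3−W-1: 330a − 363b = −585.2.
Solving gives a = −0.417179631, b = 1.232867002.
Then c = 878.7 − a·614730 − b·6381006 = −7609600.21.
At (615202, 6381097): z_contact = −256649.74 + 7867043.93 − 7609600.21 = 793.98 m.
Depth below ground = 930.3 − 793.98 = 136.3 m.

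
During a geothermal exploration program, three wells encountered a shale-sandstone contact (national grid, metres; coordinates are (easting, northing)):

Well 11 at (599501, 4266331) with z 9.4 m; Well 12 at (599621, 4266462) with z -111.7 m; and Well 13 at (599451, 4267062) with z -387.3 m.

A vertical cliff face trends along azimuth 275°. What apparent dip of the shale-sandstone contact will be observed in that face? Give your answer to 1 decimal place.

18.6°

Two edge vectors: Well 11→Well 12 = (120, 131, -121.1), Well 11→Well 13 = (-50, 731, -396.7).
Normal n = (Well 11→Well 12) × (Well 11→Well 13) = (36556.4, 53659, 94270).
So ∂z/∂E = −n_x/n_z = −0.38778 and ∂z/∂N = −n_y/n_z = −0.56921.
Unit vector along 275° is (sin 275°, cos 275°) = (-0.9962, 0.0872).
Slope in that direction = a·(-0.9962) + b·(0.0872) = 0.33670.
Apparent dip = arctan|0.33670| = 18.6° (true dip is 34.6°, so apparent ≤ true as expected).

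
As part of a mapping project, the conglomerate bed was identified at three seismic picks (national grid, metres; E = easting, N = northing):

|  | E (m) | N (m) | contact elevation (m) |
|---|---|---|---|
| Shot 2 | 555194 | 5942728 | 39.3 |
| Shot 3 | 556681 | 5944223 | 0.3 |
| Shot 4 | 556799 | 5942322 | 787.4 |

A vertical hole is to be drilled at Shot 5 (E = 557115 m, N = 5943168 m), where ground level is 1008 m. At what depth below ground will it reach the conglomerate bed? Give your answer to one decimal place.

435.6 m

Two edge vectors: Shot 2→Shot 3 = (1487, 1495, -39), Shot 2→Shot 4 = (1605, -406, 748.1).
Normal n = (Shot 2→Shot 3) × (Shot 2→Shot 4) = (1102575.5, -1175019.7, -3003197).
So ∂z/∂E = −n_x/n_z = 0.367133924 and ∂z/∂N = −n_y/n_z = −0.391256285.
Intercept c from Shot 2: 39.3 − 203830.55 + 2325129.68 = 2121338.43.
At (557115, 5943168): z_contact = 204535.82 − 2325301.83 + 2121338.43 = 572.41 m.
Depth below ground = 1008 − 572.41 = 435.6 m.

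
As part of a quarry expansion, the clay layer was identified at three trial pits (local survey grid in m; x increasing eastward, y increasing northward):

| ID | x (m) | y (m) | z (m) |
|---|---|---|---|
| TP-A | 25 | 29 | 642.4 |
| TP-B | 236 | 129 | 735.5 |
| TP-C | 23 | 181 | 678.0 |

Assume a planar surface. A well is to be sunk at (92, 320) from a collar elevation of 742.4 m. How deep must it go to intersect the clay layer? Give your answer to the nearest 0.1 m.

8.6 m

Two edge vectors: TP-A→TP-B = (211, 100, 93.1), TP-A→TP-C = (-2, 152, 35.6).
Normal n = (TP-A→TP-B) × (TP-A→TP-C) = (-10591.2, -7697.8, 32272).
So ∂z/∂x = −n_x/n_z = 0.32819 and ∂z/∂y = −n_y/n_z = 0.23853.
Intercept c from TP-A: 642.4 − 8.20 − 6.92 = 627.28.
At (92, 320): z_contact = 30.19 + 76.33 + 627.28 = 733.80 m.
Depth below ground = 742.4 − 733.80 = 8.6 m.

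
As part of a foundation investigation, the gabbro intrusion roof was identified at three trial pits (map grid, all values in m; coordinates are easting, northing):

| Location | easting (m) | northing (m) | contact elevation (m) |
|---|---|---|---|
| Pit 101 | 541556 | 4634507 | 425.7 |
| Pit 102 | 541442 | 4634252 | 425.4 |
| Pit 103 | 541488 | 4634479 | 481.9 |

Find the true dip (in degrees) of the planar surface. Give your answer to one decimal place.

48.0°

Two edge vectors: Pit 101→Pit 102 = (-114, -255, -0.3), Pit 101→Pit 103 = (-68, -28, 56.2).
Normal n = (Pit 101→Pit 102) × (Pit 101→Pit 103) = (-14339.4, 6427.2, -14148).
So ∂z/∂easting = −n_x/n_z = −1.01353 and ∂z/∂northing = −n_y/n_z = 0.45428.
Gradient magnitude |∇z| = √(a² + b²) = √(1.02724 + 0.20637) = 1.11068.
True dip = arctan(1.11068) = 48.0°, dipping toward ESE (azimuth ≈ 114°).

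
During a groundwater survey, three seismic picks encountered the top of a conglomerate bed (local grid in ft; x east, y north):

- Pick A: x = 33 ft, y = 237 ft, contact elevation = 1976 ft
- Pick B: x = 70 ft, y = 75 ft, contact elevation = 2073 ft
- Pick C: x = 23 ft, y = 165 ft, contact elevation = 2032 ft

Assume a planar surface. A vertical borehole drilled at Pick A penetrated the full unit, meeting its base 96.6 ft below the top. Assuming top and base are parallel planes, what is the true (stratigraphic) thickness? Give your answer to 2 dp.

73.19 ft

Let the plane be z = a·x + b·y + c.
Pick B−Pick A: 37a − 162b = 97;  Pick C−Pick A: −10a − 72b = 56.
Solving gives a = −0.48739, b = −0.71008.
|∇z| = √(a²+b²) = 0.86126, so dip δ = arctan(0.86126) = 40.74°.
True thickness = vertical thickness × cos δ = 96.6 × cos 40.74° = 73.19 ft.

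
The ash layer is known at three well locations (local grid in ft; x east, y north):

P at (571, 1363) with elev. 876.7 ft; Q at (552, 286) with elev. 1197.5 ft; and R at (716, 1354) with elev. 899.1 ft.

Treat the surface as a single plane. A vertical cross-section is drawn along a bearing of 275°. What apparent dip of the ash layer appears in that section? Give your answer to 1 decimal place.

Let the plane be z = a·x + b·y + c.
Q−P: −19a − 1077b = 320.8;  R−P: 145a − 9b = 22.4.
Solving gives a = 0.13585, b = −0.30026.
Unit vector along 275° is (sin 275°, cos 275°) = (-0.9962, 0.0872).
Slope in that direction = a·(-0.9962) + b·(0.0872) = −0.16150.
Apparent dip = arctan|0.16150| = 9.2° (true dip is 18.2°, so apparent ≤ true as expected).

9.2°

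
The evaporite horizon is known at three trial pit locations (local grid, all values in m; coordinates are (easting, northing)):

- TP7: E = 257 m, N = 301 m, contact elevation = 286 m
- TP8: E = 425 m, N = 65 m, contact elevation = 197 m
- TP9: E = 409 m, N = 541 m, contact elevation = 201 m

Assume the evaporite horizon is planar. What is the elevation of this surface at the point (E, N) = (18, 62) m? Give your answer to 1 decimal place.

Two edge vectors: TP7→TP8 = (168, -236, -89), TP7→TP9 = (152, 240, -85).
Normal n = (TP7→TP8) × (TP7→TP9) = (41420, 752, 76192).
So ∂z/∂E = −n_x/n_z = −0.54363 and ∂z/∂N = −n_y/n_z = −0.00987.
Intercept c from TP7: 286 + 139.71 + 2.97 = 428.68.
At (18, 62): z = −9.8 − 0.6 + 428.68 = 418.3 m.

418.3 m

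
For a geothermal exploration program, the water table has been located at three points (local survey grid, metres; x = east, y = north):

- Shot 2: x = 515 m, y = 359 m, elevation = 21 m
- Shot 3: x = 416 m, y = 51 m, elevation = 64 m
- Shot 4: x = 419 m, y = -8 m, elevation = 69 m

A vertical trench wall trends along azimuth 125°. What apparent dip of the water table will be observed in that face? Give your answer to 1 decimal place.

3.9°

Let the plane be z = a·x + b·y + c.
Shot 3−Shot 2: −99a − 308b = 43;  Shot 4−Shot 2: −96a − 367b = 48.
Solving gives a = −0.14738, b = −0.09224.
Unit vector along 125° is (sin 125°, cos 125°) = (0.8192, -0.5736).
Slope in that direction = a·(0.8192) + b·(-0.5736) = −0.06782.
Apparent dip = arctan|0.06782| = 3.9° (true dip is 9.9°, so apparent ≤ true as expected).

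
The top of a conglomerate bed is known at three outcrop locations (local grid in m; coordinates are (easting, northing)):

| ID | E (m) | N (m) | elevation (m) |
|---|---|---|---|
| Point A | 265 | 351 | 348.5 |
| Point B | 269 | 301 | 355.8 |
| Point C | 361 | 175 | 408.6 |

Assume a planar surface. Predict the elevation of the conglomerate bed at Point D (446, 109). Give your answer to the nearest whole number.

452 m

Two edge vectors: Point A→Point B = (4, -50, 7.3), Point A→Point C = (96, -176, 60.1).
Normal n = (Point A→Point B) × (Point A→Point C) = (-1720.2, 460.4, 4096).
So ∂z/∂E = −n_x/n_z = 0.41997 and ∂z/∂N = −n_y/n_z = −0.11240.
Intercept c from Point A: 348.5 − 111.29 + 39.45 = 276.66.
At (446, 109): z = 187.3 − 12.3 + 276.66 = 451.7 m.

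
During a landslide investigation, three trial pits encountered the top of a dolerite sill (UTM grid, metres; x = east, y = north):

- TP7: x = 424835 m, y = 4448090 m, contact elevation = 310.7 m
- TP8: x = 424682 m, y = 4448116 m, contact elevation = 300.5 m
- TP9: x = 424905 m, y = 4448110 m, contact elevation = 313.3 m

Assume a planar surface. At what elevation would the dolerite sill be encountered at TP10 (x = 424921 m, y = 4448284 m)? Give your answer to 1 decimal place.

302.9 m

Let the plane be z = a·x + b·y + c.
TP8−TP7: −153a + 26b = −10.2;  TP9−TP7: 70a + 20b = 2.6.
Solving gives a = 0.055655738, b = −0.064795082.
Then c = 310.7 − a·424835 − b·4448090 = 264880.55.
At (424921, 4448284): z = 23649.3 − 288226.9 + 264880.55 = 302.9 m.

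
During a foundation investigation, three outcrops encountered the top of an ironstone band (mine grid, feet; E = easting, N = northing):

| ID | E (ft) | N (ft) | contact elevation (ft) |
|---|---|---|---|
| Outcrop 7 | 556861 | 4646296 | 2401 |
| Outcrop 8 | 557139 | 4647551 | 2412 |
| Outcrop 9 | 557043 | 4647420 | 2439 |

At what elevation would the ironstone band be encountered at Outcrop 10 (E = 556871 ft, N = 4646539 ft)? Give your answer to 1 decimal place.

2421.5 ft

Two edge vectors: Outcrop 7→Outcrop 8 = (278, 1255, 11), Outcrop 7→Outcrop 9 = (182, 1124, 38).
Normal n = (Outcrop 7→Outcrop 8) × (Outcrop 7→Outcrop 9) = (35326, -8562, 84062).
So ∂z/∂E = −n_x/n_z = −0.420237444 and ∂z/∂N = −n_y/n_z = 0.101853394.
Intercept c from Outcrop 7: 2401 + 234013.84 − 473241.02 = −236826.17.
At (556871, 4646539): z = −234018.0 + 473265.8 − 236826.17 = 2421.5 ft.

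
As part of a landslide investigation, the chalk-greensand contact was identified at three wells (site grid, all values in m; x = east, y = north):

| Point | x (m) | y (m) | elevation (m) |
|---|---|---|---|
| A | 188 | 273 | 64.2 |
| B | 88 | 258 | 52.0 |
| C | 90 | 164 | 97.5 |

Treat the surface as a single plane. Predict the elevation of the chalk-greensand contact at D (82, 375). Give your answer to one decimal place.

Two edge vectors: A→B = (-100, -15, -12.2), A→C = (-98, -109, 33.3).
Normal n = (A→B) × (A→C) = (-1829.3, 4525.6, 9430).
So ∂z/∂x = −n_x/n_z = 0.19399 and ∂z/∂y = −n_y/n_z = −0.47992.
Intercept c from A: 64.2 − 36.47 + 131.02 = 158.75.
At (82, 375): z = 15.9 − 180.0 + 158.75 = -5.3 m.

-5.3 m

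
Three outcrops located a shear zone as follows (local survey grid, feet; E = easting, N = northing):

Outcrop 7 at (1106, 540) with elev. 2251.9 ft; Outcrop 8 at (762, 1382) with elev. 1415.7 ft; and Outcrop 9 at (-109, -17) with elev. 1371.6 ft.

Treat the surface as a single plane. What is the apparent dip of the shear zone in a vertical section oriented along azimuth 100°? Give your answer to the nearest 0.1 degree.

Two edge vectors: Outcrop 7→Outcrop 8 = (-344, 842, -836.2), Outcrop 7→Outcrop 9 = (-1215, -557, -880.3).
Normal n = (Outcrop 7→Outcrop 8) × (Outcrop 7→Outcrop 9) = (-1206976, 713159.8, 1214638).
So ∂z/∂E = −n_x/n_z = 0.99369 and ∂z/∂N = −n_y/n_z = −0.58714.
Unit vector along 100° is (sin 100°, cos 100°) = (0.9848, -0.1736).
Slope in that direction = a·(0.9848) + b·(-0.1736) = 1.08055.
Apparent dip = arctan|1.08055| = 47.2° (true dip is 49.1°, so apparent ≤ true as expected).

47.2°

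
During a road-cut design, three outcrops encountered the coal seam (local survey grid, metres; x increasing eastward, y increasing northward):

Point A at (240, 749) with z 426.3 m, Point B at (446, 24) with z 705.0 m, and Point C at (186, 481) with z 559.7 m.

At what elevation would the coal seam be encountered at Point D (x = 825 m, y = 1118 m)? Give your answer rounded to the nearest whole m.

Let the plane be z = a·x + b·y + c.
Point B−Point A: 206a − 725b = 278.7;  Point C−Point A: −54a − 268b = 133.4.
Solving gives a = −0.23340, b = −0.45073.
Then c = 426.3 − a·240 − b·749 = 819.92.
At (825, 1118): z = −192.6 − 503.9 + 819.92 = 123.4 m.

123 m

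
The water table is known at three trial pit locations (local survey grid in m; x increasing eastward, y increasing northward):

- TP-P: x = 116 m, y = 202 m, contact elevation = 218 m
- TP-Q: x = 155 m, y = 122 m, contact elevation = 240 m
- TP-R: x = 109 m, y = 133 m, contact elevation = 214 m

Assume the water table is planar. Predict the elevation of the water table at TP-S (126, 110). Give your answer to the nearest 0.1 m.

Two edge vectors: TP-P→TP-Q = (39, -80, 22), TP-P→TP-R = (-7, -69, -4).
Normal n = (TP-P→TP-Q) × (TP-P→TP-R) = (1838, 2, -3251).
So ∂z/∂x = −n_x/n_z = 0.56536 and ∂z/∂y = −n_y/n_z = 0.00062.
Intercept c from TP-P: 218 − 65.58 − 0.12 = 152.29.
At (126, 110): z = 71.2 + 0.1 + 152.29 = 223.6 m.

223.6 m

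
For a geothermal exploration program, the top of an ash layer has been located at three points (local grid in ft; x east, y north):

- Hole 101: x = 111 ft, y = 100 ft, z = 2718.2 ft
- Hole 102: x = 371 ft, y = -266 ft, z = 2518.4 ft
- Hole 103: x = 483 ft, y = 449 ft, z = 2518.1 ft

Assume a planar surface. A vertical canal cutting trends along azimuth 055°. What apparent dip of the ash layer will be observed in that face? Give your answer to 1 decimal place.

24.7°

Two edge vectors: Hole 101→Hole 102 = (260, -366, -199.8), Hole 101→Hole 103 = (372, 349, -200.1).
Normal n = (Hole 101→Hole 102) × (Hole 101→Hole 103) = (142966.8, -22299.6, 226892).
So ∂z/∂x = −n_x/n_z = −0.63011 and ∂z/∂y = −n_y/n_z = 0.09828.
Unit vector along 055° is (sin 55°, cos 55°) = (0.8192, 0.5736).
Slope in that direction = a·(0.8192) + b·(0.5736) = −0.45978.
Apparent dip = arctan|0.45978| = 24.7° (true dip is 32.5°, so apparent ≤ true as expected).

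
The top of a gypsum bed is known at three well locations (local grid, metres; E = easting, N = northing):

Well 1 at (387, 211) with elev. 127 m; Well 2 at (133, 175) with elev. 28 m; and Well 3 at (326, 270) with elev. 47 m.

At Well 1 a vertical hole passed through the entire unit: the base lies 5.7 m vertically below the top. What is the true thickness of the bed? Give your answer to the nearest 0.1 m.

Let the plane be z = a·E + b·N + c.
Well 2−Well 1: −254a − 36b = −99;  Well 3−Well 1: −61a + 59b = −80.
Solving gives a = 0.50757, b = −0.83116.
|∇z| = √(a²+b²) = 0.97388, so dip δ = arctan(0.97388) = 44.24°.
True thickness = vertical thickness × cos δ = 5.7 × cos 44.24° = 4.1 m.

4.1 m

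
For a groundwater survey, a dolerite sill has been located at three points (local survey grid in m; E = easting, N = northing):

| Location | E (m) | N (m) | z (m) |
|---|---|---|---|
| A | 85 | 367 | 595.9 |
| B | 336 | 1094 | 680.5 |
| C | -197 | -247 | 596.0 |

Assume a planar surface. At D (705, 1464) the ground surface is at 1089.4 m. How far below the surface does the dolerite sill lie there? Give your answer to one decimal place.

Let the plane be z = a·E + b·N + c.
B−A: 251a + 727b = 84.6;  C−A: −282a − 614b = 0.1.
Solving gives a = −1.021947, b = 0.469200.
Then c = 595.9 − a·85 − b·367 = 510.57.
At (705, 1464): z_contact = −720.47 + 686.91 + 510.57 = 477.01 m.
Depth below ground = 1089.4 − 477.01 = 612.4 m.

612.4 m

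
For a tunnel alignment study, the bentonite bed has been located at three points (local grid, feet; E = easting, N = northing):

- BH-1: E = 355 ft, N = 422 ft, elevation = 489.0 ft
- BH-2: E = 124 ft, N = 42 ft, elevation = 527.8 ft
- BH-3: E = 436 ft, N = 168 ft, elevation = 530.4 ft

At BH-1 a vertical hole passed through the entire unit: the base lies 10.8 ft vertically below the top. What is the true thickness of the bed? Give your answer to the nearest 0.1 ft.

Two edge vectors: BH-1→BH-2 = (-231, -380, 38.8), BH-1→BH-3 = (81, -254, 41.4).
Normal n = (BH-1→BH-2) × (BH-1→BH-3) = (-5876.8, 12706.2, 89454).
So ∂z/∂E = −n_x/n_z = 0.06570 and ∂z/∂N = −n_y/n_z = −0.14204.
|∇z| = √(a²+b²) = 0.15650, so dip δ = arctan(0.15650) = 8.89°.
True thickness = vertical thickness × cos δ = 10.8 × cos 8.89° = 10.7 ft.

10.7 ft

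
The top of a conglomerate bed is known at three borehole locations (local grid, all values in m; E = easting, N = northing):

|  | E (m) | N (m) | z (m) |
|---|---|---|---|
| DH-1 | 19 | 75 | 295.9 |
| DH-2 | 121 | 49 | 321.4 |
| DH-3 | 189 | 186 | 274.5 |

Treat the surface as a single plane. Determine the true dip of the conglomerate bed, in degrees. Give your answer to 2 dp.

Two edge vectors: DH-1→DH-2 = (102, -26, 25.5), DH-1→DH-3 = (170, 111, -21.4).
Normal n = (DH-1→DH-2) × (DH-1→DH-3) = (-2274.1, 6517.8, 15742).
So ∂z/∂E = −n_x/n_z = 0.14446 and ∂z/∂N = −n_y/n_z = −0.41404.
Gradient magnitude |∇z| = √(a² + b²) = √(0.02087 + 0.17143) = 0.43852.
True dip = arctan(0.43852) = 23.68°, dipping toward NNW (azimuth ≈ 341°).

23.68°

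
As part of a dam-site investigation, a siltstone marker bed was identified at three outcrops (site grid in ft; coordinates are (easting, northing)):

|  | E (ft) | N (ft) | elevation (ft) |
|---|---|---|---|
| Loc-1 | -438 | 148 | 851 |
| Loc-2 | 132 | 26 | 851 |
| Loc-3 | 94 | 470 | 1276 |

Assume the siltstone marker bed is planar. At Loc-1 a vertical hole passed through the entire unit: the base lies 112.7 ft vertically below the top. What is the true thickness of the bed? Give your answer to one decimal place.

Let the plane be z = a·E + b·N + c.
Loc-2−Loc-1: 570a − 122b = 0;  Loc-3−Loc-1: 532a + 322b = 425.
Solving gives a = 0.20870, b = 0.97507.
|∇z| = √(a²+b²) = 0.99715, so dip δ = arctan(0.99715) = 44.92°.
True thickness = vertical thickness × cos δ = 112.7 × cos 44.92° = 79.8 ft.

79.8 ft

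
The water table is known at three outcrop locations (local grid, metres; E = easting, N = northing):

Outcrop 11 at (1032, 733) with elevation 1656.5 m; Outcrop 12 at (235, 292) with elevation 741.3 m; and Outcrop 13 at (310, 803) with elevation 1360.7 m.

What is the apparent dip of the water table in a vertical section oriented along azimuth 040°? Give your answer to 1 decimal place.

50.3°

Two edge vectors: Outcrop 11→Outcrop 12 = (-797, -441, -915.2), Outcrop 11→Outcrop 13 = (-722, 70, -295.8).
Normal n = (Outcrop 11→Outcrop 12) × (Outcrop 11→Outcrop 13) = (194511.8, 425021.8, -374192).
So ∂z/∂E = −n_x/n_z = 0.51982 and ∂z/∂N = −n_y/n_z = 1.13584.
Unit vector along 040° is (sin 40°, cos 40°) = (0.6428, 0.7660).
Slope in that direction = a·(0.6428) + b·(0.7660) = 1.20424.
Apparent dip = arctan|1.20424| = 50.3° (true dip is 51.3°, so apparent ≤ true as expected).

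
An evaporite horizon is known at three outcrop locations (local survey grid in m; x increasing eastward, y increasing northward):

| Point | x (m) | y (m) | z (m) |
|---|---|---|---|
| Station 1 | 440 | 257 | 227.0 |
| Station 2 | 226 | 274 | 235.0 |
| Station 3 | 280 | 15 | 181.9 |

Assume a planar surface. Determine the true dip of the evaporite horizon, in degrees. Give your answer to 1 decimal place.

11.4°

Let the plane be z = a·x + b·y + c.
Station 2−Station 1: −214a + 17b = 8;  Station 3−Station 1: −160a − 242b = −45.1.
Solving gives a = −0.02145, b = 0.20055.
Gradient magnitude |∇z| = √(a² + b²) = √(0.00046 + 0.04022) = 0.20169.
True dip = arctan(0.20169) = 11.4°, dipping toward S (azimuth ≈ 174°).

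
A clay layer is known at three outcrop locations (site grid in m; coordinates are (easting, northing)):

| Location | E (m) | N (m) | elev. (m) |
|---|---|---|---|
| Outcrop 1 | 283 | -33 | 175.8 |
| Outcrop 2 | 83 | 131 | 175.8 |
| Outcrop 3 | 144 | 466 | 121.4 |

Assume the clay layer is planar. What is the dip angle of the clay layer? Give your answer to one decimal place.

Let the plane be z = a·E + b·N + c.
Outcrop 2−Outcrop 1: −200a + 164b = 0;  Outcrop 3−Outcrop 1: −139a + 499b = −54.4.
Solving gives a = −0.11586, b = −0.14129.
Gradient magnitude |∇z| = √(a² + b²) = √(0.01342 + 0.01996) = 0.18272.
True dip = arctan(0.18272) = 10.4°, dipping toward NE (azimuth ≈ 039°).

10.4°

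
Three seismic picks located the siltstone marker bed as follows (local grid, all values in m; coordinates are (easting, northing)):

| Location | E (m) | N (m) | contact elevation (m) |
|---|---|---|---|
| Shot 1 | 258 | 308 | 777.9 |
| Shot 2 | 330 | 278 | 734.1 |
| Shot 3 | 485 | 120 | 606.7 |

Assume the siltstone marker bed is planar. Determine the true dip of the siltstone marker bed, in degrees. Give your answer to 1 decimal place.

Let the plane be z = a·E + b·N + c.
Shot 2−Shot 1: 72a − 30b = −43.8;  Shot 3−Shot 1: 227a − 188b = −171.2.
Solving gives a = −0.46066, b = 0.35442.
Gradient magnitude |∇z| = √(a² + b²) = √(0.21221 + 0.12561) = 0.58122.
True dip = arctan(0.58122) = 30.2°, dipping toward SE (azimuth ≈ 128°).

30.2°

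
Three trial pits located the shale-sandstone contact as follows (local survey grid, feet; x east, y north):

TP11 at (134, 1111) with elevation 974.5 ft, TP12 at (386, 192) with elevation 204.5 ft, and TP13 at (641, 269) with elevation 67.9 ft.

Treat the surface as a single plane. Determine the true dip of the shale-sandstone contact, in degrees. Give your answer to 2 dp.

44.08°

Let the plane be z = a·x + b·y + c.
TP12−TP11: 252a − 919b = −770;  TP13−TP11: 507a − 842b = −906.6.
Solving gives a = −0.72838, b = 0.63814.
Gradient magnitude |∇z| = √(a² + b²) = √(0.53054 + 0.40722) = 0.96838.
True dip = arctan(0.96838) = 44.08°, dipping toward SE (azimuth ≈ 131°).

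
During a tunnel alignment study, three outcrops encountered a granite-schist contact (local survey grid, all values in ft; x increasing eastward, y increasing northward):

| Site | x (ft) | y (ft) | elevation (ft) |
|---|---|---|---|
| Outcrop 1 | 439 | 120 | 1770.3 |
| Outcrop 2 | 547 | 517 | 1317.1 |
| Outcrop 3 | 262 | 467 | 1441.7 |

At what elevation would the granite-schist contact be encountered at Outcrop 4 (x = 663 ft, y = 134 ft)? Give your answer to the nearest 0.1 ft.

1699.5 ft

Let the plane be z = a·x + b·y + c.
Outcrop 2−Outcrop 1: 108a + 397b = −453.2;  Outcrop 3−Outcrop 1: −177a + 347b = −328.6.
Solving gives a = −0.24879, b = −1.07388.
Then c = 1770.3 − a·439 − b·120 = 2008.39.
At (663, 134): z = −164.9 − 143.9 + 2008.39 = 1699.5 ft.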